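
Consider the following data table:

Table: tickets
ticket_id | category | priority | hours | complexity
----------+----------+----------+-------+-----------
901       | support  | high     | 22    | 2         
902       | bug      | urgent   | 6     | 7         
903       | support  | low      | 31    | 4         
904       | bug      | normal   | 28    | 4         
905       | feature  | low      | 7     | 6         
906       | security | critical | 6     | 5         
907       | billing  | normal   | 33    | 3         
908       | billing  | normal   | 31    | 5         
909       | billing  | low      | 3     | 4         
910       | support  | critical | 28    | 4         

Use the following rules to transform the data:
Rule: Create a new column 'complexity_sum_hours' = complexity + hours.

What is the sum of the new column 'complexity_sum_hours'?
239

Step 1: For each record, compute complexity + hours
Example calculations:
  2 + 22 = 24
  7 + 6 = 13
  4 + 31 = 35
  ...
Step 2: Sum all derived values
Step 3: Total = 239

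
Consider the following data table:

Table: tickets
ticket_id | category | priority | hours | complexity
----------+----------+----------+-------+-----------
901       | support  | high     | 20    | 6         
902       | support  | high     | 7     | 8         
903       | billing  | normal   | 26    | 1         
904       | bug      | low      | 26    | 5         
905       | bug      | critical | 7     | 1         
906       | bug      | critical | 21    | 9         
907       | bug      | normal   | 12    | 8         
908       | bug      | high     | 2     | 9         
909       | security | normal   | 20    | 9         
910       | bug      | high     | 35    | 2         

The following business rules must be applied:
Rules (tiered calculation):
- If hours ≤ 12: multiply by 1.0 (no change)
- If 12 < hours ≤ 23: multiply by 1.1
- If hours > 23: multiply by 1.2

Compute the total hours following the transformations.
199.5

Step 1: Tier 1 (hours ≤ 12): 4 records, sum = 28 × 1.0 = 28.0
Step 2: Tier 2 (12 < hours ≤ 23): 3 records, sum = 61 × 1.1 = 67.1
Step 3: Tier 3 (hours > 23): 3 records, sum = 87 × 1.2 = 104.4
Step 4: Final sum = 28.0 + 67.1 + 104.4 = 199.5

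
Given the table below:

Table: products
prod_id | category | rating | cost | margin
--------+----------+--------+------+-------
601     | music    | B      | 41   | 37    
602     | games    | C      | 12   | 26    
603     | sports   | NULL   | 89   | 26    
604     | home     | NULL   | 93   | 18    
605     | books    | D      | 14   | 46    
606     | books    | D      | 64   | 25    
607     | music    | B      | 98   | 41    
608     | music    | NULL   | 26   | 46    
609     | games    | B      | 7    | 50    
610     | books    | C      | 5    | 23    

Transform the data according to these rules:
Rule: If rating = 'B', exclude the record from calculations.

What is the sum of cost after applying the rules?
303

Step 1: Identify records where rating = 'B'
Step 2: The excluded records sum to 146
Step 3: Original total cost = 449
Step 4: Remaining total = 449 - 146 = 303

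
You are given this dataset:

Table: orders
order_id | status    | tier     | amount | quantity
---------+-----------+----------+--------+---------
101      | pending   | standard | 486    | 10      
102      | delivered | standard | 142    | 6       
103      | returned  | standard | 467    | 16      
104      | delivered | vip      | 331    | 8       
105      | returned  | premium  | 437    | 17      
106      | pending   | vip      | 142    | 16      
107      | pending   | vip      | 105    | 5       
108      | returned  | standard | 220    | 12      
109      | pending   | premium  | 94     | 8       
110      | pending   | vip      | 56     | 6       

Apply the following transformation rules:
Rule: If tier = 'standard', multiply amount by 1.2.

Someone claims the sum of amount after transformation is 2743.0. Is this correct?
Yes, the result is correct.

Step 1: Calculate the correct sum after transformation
Step 2: Apply multiplier 1.2 to records where tier = 'standard'
Step 3: Correct result = 2743.0
Step 4: Claimed result = 2743.0
Step 5: 2743.0 = 2743.0 ✓
Conclusion: The claimed result is correct.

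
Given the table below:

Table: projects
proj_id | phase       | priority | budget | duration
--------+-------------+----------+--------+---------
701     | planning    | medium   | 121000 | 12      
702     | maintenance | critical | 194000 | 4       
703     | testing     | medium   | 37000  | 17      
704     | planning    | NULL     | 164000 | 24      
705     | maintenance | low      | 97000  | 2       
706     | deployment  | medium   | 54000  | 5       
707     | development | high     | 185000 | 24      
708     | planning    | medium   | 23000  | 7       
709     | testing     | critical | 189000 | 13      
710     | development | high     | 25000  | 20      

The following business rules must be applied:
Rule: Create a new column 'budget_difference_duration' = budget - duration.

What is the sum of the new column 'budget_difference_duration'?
1088872

Step 1: For each record, compute budget - duration
Example calculations:
  121000 - 12 = 120988
  194000 - 4 = 193996
  37000 - 17 = 36983
  ...
Step 2: Sum all derived values
Step 3: Total = 1088872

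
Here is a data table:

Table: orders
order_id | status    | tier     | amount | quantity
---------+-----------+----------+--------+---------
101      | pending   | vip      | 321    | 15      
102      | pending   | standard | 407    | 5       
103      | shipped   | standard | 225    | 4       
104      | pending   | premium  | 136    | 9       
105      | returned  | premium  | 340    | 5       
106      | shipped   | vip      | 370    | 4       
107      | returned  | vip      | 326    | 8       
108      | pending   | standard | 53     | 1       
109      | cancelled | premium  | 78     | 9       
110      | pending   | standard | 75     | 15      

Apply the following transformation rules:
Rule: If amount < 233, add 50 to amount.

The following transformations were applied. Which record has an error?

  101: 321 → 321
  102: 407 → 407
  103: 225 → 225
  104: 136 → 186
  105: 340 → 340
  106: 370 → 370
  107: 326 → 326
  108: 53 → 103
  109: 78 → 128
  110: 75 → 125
Record 103 has an error. The correct transformed value should be 275, not 225.

Step 1: Check each record against the rule
Step 2: Record 103 has amount = 225
Step 3: Since 225 < 233, the bonus should have been applied
Step 4: Correct value = 275, but claimed value = 225
Conclusion: Record 103 has the error.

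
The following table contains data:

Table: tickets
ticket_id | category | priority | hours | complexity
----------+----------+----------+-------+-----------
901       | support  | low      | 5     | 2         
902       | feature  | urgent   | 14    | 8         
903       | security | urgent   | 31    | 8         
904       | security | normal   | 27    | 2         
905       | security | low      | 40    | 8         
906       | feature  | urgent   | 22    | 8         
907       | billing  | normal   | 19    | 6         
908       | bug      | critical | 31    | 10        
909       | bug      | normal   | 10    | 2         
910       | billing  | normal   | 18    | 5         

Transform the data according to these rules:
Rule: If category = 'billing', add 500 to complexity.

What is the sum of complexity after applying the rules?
1059

Step 1: Count records where category = 'billing': 2
Step 2: Total bonus added: 2 × 500 = 1000
Step 3: Original sum of complexity: 59
Step 4: Final sum = 59 + 1000 = 1059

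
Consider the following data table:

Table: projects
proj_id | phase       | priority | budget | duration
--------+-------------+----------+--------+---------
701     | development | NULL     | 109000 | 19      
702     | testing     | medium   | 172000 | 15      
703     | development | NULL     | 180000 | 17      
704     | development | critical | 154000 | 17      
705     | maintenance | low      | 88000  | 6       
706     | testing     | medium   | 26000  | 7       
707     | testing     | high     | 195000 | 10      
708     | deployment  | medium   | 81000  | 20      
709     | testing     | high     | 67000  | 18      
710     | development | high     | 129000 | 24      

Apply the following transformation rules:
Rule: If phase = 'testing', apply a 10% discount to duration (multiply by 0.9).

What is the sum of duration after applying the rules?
148.0

Step 1: Records with phase = 'testing' have total duration = 50
Step 2: Apply multiplier: 50 × 0.9 = 45.0
Step 3: Other records total: 103
Step 4: Final sum = 45.0 + 103 = 148.0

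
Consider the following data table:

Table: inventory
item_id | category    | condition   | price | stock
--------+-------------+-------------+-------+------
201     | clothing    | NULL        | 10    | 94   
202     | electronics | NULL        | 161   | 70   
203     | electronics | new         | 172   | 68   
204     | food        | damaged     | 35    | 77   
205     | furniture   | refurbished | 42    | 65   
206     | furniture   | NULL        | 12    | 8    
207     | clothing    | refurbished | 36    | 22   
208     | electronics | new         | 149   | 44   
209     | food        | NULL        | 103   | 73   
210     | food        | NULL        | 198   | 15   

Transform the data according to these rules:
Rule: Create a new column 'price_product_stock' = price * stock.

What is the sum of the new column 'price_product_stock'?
47264

Step 1: For each record, compute price * stock
Example calculations:
  10 * 94 = 940
  161 * 70 = 11270
  172 * 68 = 11696
  ...
Step 2: Sum all derived values
Step 3: Total = 47264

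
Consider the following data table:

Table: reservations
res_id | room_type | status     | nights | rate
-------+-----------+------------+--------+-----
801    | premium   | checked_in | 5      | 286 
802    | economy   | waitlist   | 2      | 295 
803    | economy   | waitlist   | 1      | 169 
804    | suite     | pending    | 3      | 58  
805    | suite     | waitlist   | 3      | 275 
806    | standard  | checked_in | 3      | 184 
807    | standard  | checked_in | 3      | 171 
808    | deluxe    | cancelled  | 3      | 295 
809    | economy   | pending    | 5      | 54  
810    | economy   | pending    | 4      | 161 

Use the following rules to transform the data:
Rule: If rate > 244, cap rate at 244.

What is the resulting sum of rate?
1773

Step 1: 4 records have rate > 244
Step 2: These records originally summed to 1151
Step 3: After capping: 4 × 244 = 976
Step 4: Unaffected records sum: 797
Step 5: Final sum = 976 + 797 = 1773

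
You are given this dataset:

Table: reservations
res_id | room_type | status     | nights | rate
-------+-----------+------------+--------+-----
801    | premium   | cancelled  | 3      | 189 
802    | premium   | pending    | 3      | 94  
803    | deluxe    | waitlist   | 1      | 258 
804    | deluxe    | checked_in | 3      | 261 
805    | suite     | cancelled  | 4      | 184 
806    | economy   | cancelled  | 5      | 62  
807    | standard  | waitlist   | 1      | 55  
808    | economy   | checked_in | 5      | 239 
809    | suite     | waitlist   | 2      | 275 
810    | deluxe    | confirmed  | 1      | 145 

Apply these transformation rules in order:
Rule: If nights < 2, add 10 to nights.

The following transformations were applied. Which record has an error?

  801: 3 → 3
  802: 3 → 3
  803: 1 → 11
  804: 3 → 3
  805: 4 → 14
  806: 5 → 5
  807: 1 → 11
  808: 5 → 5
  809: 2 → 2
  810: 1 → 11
Record 805 has an error. The correct transformed value should be 4, not 14.

Step 1: Check each record against the rule
Step 2: Record 805 has nights = 4
Step 3: Since 4 >= 2, the bonus should not have been applied
Step 4: Correct value = 4, but claimed value = 14
Conclusion: Record 805 has the error.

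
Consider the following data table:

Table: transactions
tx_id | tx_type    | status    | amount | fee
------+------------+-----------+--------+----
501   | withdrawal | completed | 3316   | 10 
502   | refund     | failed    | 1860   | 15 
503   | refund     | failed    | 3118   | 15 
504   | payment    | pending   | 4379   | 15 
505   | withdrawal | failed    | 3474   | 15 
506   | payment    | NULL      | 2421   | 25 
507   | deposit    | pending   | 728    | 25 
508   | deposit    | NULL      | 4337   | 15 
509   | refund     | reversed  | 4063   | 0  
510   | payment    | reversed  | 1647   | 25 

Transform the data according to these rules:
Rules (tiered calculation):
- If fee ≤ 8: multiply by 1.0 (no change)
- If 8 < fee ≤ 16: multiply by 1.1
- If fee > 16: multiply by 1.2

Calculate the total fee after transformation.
183.5

Step 1: Tier 1 (fee ≤ 8): 1 records, sum = 0 × 1.0 = 0.0
Step 2: Tier 2 (8 < fee ≤ 16): 6 records, sum = 85 × 1.1 = 93.5
Step 3: Tier 3 (fee > 16): 3 records, sum = 75 × 1.2 = 90.0
Step 4: Final sum = 0.0 + 93.5 + 90.0 = 183.5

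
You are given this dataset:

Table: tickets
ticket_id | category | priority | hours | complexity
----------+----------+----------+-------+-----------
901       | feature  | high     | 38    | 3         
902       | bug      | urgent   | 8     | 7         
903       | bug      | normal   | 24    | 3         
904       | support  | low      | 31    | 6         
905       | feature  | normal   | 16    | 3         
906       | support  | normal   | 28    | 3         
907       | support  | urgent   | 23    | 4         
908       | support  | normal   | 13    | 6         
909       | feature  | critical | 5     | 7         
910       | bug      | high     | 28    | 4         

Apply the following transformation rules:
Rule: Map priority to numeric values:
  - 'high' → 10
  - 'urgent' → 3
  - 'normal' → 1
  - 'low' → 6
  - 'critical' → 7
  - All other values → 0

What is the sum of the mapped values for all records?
43

Step 1: Apply mapping to each record
Step 2: Count by status:
  'high': 2 records × 10 = 20
  'urgent': 2 records × 3 = 6
  'normal': 4 records × 1 = 4
  'low': 1 records × 6 = 6
  'critical': 1 records × 7 = 7
Step 3: Sum all mapped values = 43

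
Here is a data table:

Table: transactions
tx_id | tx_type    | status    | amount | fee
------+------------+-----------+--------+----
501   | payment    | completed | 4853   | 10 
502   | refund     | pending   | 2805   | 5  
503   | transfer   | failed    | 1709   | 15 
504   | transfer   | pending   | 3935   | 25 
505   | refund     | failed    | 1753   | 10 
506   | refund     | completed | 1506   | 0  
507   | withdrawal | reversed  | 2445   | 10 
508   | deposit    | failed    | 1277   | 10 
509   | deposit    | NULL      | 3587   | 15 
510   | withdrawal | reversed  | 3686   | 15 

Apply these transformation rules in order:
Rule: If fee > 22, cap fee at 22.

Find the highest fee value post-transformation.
22

Step 1: Original maximum fee = 25
Step 2: Apply cap at 22
Step 3: 1 records had fee > 22 and were capped
Step 4: Maximum after transformation = 22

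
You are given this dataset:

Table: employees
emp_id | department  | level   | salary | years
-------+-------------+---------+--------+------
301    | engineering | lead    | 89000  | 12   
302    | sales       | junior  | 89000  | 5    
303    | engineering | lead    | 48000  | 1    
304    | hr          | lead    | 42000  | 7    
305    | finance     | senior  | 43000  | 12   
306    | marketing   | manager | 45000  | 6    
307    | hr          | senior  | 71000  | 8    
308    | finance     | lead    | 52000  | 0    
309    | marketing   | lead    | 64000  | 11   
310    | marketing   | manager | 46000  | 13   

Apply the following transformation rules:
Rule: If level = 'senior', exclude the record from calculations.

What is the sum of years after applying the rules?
55

Step 1: Identify records where level = 'senior'
Step 2: The excluded records sum to 20
Step 3: Original total years = 75
Step 4: Remaining total = 75 - 20 = 55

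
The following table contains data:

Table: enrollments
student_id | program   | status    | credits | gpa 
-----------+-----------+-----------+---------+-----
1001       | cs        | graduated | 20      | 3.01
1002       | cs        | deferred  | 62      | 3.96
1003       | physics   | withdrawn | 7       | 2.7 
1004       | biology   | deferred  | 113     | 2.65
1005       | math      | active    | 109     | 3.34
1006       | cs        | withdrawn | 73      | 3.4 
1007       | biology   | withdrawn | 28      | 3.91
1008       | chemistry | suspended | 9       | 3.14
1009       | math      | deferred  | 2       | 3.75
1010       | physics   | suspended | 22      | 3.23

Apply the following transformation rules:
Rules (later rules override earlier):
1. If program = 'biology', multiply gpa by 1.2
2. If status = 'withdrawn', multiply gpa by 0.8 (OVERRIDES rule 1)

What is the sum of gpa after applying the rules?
31.62

Step 1: Rule 2 takes priority for records with status = 'withdrawn'
  - 3 records: 10.01 × 0.8 = 8.01
Step 2: Rule 1 applies to remaining records with program = 'biology'
  - 1 records: 2.65 × 1.2 = 3.18
Step 3: Other records unchanged: 20.43
Step 4: Final sum = 8.01 + 3.18 + 20.43 = 31.62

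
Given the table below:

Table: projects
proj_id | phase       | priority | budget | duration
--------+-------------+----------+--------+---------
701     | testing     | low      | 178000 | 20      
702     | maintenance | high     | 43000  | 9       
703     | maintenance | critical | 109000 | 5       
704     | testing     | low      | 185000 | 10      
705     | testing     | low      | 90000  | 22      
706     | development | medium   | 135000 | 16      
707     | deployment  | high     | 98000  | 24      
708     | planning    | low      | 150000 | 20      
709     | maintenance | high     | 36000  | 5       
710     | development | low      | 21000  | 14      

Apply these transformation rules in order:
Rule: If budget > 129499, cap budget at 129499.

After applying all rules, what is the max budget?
129499

Step 1: Original maximum budget = 185000
Step 2: Apply cap at 129499
Step 3: 4 records had budget > 129499 and were capped
Step 4: Maximum after transformation = 129499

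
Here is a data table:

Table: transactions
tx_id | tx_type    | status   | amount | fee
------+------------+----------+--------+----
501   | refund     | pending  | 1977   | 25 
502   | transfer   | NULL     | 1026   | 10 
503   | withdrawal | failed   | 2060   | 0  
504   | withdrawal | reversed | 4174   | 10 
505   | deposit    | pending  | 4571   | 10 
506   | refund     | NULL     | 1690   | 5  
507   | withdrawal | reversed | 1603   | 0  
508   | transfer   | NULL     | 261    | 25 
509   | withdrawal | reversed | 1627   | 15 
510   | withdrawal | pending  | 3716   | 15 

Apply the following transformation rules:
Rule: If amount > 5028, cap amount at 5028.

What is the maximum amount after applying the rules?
4571

Step 1: Original maximum amount = 4571
Step 2: Check cap of 5028 against maximum
Step 3: No records exceed the cap (max 4571 <= cap 5028), so no capping applies
Step 4: Maximum after transformation = 4571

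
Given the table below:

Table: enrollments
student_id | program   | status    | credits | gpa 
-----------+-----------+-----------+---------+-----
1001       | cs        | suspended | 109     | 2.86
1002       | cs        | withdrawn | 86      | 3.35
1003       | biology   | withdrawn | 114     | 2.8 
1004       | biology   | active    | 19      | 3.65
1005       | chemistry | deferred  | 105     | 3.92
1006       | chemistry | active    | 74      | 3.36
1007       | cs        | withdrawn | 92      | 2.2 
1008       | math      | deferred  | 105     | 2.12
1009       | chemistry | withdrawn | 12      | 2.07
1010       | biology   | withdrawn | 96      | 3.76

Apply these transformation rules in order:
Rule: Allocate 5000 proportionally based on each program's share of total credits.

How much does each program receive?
biology: 1410.1, chemistry: 1176.11, cs: 1767.24, math: 646.55

Step 1: Calculate total credits = 812
Step 2: Calculate each program's proportion:
  biology: 229/812 = 28.20% → 1410.1
  chemistry: 191/812 = 23.52% → 1176.11
  cs: 287/812 = 35.34% → 1767.24
  math: 105/812 = 12.93% → 646.55
Step 3: Verify: sum of allocations ≈ 5000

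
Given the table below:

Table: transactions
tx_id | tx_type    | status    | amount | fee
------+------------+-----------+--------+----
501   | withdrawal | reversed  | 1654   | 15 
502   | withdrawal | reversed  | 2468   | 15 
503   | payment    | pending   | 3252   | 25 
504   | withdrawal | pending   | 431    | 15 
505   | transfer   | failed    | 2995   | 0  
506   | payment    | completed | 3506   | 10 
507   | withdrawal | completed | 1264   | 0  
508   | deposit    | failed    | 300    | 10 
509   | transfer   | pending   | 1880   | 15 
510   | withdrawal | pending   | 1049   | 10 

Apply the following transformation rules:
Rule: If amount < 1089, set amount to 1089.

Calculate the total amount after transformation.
20286

Step 1: 3 records have amount < 1089
Step 2: These records originally summed to 1780
Step 3: After setting to minimum: 3 × 1089 = 3267
Step 4: Unaffected records sum: 17019
Step 5: Final sum = 3267 + 17019 = 20286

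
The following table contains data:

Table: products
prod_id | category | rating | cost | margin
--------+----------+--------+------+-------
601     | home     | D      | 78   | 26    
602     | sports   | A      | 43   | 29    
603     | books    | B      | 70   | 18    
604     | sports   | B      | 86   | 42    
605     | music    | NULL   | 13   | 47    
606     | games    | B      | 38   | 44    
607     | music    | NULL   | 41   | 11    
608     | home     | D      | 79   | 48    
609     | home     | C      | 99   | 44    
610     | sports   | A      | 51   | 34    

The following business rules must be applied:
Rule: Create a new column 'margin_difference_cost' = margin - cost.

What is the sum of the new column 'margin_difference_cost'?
-255

Step 1: For each record, compute margin - cost
Example calculations:
  26 - 78 = -52
  29 - 43 = -14
  18 - 70 = -52
  ...
Step 2: Sum all derived values
Step 3: Total = -255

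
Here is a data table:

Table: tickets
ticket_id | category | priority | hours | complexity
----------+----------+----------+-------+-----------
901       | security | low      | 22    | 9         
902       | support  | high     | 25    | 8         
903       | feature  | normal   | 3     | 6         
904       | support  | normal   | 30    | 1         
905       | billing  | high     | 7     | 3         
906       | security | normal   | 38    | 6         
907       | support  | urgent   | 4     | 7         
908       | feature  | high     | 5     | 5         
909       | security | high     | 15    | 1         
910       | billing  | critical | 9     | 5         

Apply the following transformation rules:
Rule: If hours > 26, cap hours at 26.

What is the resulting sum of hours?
142

Step 1: 2 records have hours > 26
Step 2: These records originally summed to 68
Step 3: After capping: 2 × 26 = 52
Step 4: Unaffected records sum: 90
Step 5: Final sum = 52 + 90 = 142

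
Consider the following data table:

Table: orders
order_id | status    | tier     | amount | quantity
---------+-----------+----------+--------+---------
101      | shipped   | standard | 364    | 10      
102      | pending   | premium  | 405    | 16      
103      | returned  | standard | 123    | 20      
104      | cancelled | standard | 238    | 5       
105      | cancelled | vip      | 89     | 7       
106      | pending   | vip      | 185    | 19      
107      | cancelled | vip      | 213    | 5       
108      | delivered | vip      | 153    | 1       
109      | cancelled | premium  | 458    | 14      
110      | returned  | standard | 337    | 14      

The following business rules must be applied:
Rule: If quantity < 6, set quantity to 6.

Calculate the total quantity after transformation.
118

Step 1: 3 records have quantity < 6
Step 2: These records originally summed to 11
Step 3: After setting to minimum: 3 × 6 = 18
Step 4: Unaffected records sum: 100
Step 5: Final sum = 18 + 100 = 118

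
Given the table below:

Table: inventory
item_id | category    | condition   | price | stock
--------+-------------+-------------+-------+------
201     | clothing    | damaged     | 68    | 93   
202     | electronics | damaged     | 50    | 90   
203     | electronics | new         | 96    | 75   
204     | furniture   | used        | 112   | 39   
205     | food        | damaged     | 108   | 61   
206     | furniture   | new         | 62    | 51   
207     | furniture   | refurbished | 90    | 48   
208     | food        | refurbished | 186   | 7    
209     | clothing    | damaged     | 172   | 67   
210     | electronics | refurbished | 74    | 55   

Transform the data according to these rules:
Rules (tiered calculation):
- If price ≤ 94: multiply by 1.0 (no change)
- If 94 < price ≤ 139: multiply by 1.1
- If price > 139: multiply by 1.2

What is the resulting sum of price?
1121.2

Step 1: Tier 1 (price ≤ 94): 5 records, sum = 344 × 1.0 = 344.0
Step 2: Tier 2 (94 < price ≤ 139): 3 records, sum = 316 × 1.1 = 347.6
Step 3: Tier 3 (price > 139): 2 records, sum = 358 × 1.2 = 429.6
Step 4: Final sum = 344.0 + 347.6 + 429.6 = 1121.2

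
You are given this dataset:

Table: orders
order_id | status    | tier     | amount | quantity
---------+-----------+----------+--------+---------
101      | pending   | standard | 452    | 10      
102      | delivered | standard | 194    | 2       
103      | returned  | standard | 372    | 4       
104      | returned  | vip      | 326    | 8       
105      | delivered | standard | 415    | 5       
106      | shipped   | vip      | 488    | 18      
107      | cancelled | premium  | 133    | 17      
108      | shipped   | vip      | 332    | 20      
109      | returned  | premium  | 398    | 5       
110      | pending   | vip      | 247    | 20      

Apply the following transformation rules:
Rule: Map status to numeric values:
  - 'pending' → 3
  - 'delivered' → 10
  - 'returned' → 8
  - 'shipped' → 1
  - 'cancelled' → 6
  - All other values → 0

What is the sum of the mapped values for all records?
58

Step 1: Apply mapping to each record
Step 2: Count by status:
  'pending': 2 records × 3 = 6
  'delivered': 2 records × 10 = 20
  'returned': 3 records × 8 = 24
  'shipped': 2 records × 1 = 2
  'cancelled': 1 records × 6 = 6
Step 3: Sum all mapped values = 58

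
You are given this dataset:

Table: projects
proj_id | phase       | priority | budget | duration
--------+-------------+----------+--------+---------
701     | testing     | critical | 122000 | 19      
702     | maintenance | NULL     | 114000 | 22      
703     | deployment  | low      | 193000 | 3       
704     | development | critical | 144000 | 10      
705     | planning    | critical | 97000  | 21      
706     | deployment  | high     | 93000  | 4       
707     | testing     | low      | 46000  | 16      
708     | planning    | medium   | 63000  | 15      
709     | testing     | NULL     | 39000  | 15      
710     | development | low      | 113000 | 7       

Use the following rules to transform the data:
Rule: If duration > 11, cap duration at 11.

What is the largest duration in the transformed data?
11

Step 1: Original maximum duration = 22
Step 2: Apply cap at 11
Step 3: 6 records had duration > 11 and were capped
Step 4: Maximum after transformation = 11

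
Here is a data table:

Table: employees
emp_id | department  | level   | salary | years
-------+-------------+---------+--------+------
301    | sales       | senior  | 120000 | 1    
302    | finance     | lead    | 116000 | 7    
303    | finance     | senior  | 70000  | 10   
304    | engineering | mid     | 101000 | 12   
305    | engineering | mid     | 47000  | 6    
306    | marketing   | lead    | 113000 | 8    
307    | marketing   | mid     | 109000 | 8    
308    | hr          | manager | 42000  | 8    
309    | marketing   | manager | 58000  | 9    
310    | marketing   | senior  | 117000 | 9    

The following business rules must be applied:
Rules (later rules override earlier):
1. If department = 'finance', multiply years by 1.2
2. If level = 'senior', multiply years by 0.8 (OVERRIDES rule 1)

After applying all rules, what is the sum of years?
75.4

Step 1: Rule 2 takes priority for records with level = 'senior'
  - 3 records: 20 × 0.8 = 16.0
Step 2: Rule 1 applies to remaining records with department = 'finance'
  - 1 records: 7 × 1.2 = 8.4
Step 3: Other records unchanged: 51
Step 4: Final sum = 16.0 + 8.4 + 51 = 75.4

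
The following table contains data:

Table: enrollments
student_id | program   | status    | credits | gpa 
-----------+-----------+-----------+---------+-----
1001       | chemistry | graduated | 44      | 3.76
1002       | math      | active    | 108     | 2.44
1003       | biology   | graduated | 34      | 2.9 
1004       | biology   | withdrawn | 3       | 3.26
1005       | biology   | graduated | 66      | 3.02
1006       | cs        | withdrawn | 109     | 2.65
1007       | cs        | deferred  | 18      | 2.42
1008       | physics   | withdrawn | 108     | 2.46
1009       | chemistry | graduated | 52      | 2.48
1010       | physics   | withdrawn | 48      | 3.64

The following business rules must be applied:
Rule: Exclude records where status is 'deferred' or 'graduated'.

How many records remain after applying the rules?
5

Step 1: Count records to exclude
  - 1 (deferred) + 4 (graduated) = 5 records
Step 2: Total records: 10
Step 3: Remaining = 10 - 5 = 5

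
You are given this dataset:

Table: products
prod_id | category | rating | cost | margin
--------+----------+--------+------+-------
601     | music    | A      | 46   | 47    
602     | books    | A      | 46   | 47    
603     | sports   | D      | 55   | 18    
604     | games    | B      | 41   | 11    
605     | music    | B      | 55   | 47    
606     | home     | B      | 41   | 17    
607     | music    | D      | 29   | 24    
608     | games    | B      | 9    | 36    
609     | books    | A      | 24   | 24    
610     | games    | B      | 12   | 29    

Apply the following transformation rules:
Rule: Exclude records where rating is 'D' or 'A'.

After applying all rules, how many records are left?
5

Step 1: Count records to exclude
  - 2 (D) + 3 (A) = 5 records
Step 2: Total records: 10
Step 3: Remaining = 10 - 5 = 5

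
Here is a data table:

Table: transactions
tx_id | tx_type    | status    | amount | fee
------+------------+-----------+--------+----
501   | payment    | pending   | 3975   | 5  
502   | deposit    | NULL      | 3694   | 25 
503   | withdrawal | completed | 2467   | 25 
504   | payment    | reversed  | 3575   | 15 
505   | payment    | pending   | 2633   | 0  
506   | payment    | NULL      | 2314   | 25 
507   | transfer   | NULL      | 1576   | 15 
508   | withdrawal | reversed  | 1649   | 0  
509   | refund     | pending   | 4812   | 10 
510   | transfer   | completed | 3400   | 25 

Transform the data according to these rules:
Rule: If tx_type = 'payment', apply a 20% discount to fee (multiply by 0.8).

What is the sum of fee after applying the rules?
136.0

Step 1: Records with tx_type = 'payment' have total fee = 45
Step 2: Apply multiplier: 45 × 0.8 = 36.0
Step 3: Other records total: 100
Step 4: Final sum = 36.0 + 100 = 136.0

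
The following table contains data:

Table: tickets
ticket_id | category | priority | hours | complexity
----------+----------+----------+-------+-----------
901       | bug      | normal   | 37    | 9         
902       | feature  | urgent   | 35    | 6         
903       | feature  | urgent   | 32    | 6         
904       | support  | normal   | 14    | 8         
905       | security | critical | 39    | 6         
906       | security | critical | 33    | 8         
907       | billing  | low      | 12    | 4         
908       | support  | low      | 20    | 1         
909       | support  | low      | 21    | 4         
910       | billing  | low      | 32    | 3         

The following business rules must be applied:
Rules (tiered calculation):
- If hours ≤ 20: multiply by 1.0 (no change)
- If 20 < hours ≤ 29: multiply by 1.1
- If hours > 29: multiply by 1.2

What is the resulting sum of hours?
318.7

Step 1: Tier 1 (hours ≤ 20): 3 records, sum = 46 × 1.0 = 46.0
Step 2: Tier 2 (20 < hours ≤ 29): 1 records, sum = 21 × 1.1 = 23.1
Step 3: Tier 3 (hours > 29): 6 records, sum = 208 × 1.2 = 249.6
Step 4: Final sum = 46.0 + 23.1 + 249.6 = 318.7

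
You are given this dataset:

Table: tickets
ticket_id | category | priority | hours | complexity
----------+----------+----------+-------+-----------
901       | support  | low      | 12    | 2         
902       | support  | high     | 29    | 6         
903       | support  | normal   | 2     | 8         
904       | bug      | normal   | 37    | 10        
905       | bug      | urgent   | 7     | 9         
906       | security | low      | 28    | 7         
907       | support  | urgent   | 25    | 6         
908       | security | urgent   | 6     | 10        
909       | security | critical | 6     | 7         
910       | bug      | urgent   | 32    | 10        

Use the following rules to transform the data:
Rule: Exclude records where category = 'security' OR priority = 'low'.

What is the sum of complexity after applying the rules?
49

Step 1: Find records where category = 'security' OR priority = 'low'
Step 2: 4 records match, summing to 26
Step 3: Original sum: 75
Step 4: Remaining sum = 75 - 26 = 49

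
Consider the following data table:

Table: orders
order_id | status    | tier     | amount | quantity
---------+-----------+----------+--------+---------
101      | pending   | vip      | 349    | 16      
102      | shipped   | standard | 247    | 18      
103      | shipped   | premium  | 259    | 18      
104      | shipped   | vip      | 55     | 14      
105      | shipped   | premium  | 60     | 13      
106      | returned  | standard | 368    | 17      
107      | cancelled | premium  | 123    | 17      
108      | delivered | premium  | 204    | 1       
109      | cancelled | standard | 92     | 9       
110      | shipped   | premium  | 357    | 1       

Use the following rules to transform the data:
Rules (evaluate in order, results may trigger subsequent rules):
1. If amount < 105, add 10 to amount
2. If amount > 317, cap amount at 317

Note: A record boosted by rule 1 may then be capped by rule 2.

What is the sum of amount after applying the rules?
2021

Step 1: Apply rule 1 to records with amount < 105
  - 3 records get bonus of 10
  - Of these, 0 records then exceed 317 and get capped
Step 2: Apply rule 2 to records with amount > 317
  - 3 records (original) are capped
Step 3: Calculate final sum = 2021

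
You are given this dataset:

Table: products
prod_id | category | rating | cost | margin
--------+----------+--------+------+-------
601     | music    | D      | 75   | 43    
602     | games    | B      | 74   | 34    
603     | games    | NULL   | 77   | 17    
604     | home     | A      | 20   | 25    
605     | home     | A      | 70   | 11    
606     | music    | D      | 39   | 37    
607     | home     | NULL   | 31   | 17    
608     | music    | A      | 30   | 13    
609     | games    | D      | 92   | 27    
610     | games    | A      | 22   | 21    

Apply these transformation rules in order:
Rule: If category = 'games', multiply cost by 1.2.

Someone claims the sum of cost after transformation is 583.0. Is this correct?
Yes, the result is correct.

Step 1: Calculate the correct sum after transformation
Step 2: Apply multiplier 1.2 to records where category = 'games'
Step 3: Correct result = 583.0
Step 4: Claimed result = 583.0
Step 5: 583.0 = 583.0 ✓
Conclusion: The claimed result is correct.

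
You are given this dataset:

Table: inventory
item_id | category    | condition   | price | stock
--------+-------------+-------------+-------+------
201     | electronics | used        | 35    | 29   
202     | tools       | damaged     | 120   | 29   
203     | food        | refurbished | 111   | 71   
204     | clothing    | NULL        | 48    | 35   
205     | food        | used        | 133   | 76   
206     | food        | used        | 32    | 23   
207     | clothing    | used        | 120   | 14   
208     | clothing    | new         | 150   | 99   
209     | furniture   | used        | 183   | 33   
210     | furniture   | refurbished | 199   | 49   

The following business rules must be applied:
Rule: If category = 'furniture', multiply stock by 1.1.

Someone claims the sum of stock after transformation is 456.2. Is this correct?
No, the correct result is 466.2.

Step 1: Calculate the correct sum after transformation
Step 2: Apply multiplier 1.1 to records where category = 'furniture'
Step 3: Correct result = 466.2
Step 4: Claimed result = 456.2
Step 5: 466.2 ≠ 456.2
Conclusion: The claimed result is incorrect. The correct answer is 466.2.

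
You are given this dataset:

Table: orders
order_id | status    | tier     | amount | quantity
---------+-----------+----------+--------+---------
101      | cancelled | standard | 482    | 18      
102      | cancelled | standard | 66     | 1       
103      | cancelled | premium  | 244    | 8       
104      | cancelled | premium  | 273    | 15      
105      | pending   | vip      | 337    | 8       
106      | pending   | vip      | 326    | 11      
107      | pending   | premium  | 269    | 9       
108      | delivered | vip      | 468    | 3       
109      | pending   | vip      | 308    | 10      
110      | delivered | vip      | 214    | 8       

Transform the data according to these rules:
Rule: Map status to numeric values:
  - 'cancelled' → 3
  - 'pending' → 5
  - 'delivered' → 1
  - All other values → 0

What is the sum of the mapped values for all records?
34

Step 1: Apply mapping to each record
Step 2: Count by status:
  'cancelled': 4 records × 3 = 12
  'pending': 4 records × 5 = 20
  'delivered': 2 records × 1 = 2
Step 3: Sum all mapped values = 34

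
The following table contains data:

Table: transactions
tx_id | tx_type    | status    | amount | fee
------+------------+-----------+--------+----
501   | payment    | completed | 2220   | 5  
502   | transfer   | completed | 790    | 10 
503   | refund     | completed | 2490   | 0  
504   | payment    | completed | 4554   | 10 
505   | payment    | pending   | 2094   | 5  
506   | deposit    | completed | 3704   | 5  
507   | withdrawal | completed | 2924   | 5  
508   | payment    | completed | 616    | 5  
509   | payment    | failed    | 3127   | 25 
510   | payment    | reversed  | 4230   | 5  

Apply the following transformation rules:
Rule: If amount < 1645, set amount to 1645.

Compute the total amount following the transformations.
28633

Step 1: 2 records have amount < 1645
Step 2: These records originally summed to 1406
Step 3: After setting to minimum: 2 × 1645 = 3290
Step 4: Unaffected records sum: 25343
Step 5: Final sum = 3290 + 25343 = 28633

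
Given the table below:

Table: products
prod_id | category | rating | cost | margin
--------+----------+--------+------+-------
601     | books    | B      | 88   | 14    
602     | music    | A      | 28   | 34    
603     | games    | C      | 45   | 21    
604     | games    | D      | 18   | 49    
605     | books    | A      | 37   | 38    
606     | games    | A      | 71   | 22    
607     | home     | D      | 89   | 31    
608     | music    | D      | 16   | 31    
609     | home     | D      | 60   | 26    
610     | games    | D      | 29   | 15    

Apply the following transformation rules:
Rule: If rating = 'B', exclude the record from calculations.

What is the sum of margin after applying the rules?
267

Step 1: Identify records where rating = 'B'
Step 2: The excluded records sum to 14
Step 3: Original total margin = 281
Step 4: Remaining total = 281 - 14 = 267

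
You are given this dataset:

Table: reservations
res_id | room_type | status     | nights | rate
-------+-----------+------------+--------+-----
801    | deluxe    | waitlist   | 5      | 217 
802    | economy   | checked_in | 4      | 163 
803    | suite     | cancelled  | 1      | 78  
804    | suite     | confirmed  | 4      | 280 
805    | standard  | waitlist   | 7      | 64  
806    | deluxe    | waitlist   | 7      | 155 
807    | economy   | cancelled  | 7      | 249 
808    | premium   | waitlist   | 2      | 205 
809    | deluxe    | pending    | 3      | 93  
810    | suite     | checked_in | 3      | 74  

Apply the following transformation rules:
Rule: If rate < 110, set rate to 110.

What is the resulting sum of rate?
1709

Step 1: 4 records have rate < 110
Step 2: These records originally summed to 309
Step 3: After setting to minimum: 4 × 110 = 440
Step 4: Unaffected records sum: 1269
Step 5: Final sum = 440 + 1269 = 1709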